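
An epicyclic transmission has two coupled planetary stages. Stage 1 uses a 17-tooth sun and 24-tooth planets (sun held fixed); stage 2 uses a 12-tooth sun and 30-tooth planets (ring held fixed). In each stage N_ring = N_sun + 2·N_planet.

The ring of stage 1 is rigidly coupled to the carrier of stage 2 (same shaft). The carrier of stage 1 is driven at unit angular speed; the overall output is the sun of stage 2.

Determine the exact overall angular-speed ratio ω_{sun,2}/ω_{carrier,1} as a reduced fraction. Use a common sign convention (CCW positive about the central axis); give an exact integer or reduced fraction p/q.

574/65

Stage 1: N_ring = 17 + 2·24 = 65
Stage 1: 17(ω_s−ω_c) = −65(ω_r−ω_c),  ω_s=0, ω_c=1
Stage 1: ω_r = 1 − (17/65)(0−1) = 82/65
  ⇒ ω_r¹/ω_c¹ = 82/65
Stage 2: N_ring = 12 + 2·30 = 72
Stage 2: 12(ω_s−ω_c) = −72(ω_r−ω_c),  ω_r=0, ω_c=1
Stage 2: ω_s = 1 − (72/12)(0−1) = 7
  ⇒ ω_s²/ω_c² = 7
Coupling ω_c² = ω_r¹ ⇒ overall = 82/65 × 7 = 574/65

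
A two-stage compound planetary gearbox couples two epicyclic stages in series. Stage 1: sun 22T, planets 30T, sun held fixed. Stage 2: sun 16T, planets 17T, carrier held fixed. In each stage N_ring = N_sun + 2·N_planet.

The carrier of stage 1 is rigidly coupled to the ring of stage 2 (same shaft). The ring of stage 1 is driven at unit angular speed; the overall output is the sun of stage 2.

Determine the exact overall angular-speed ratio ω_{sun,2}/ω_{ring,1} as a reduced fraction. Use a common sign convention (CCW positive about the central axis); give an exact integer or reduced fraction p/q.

-1025/416

Stage 1: N_ring = 22 + 2·30 = 82
Stage 1: 22(ω_s−ω_c) = −82(ω_r−ω_c),  ω_s=0, ω_r=1
Stage 1: 22(0−ω_c) = −82(1−ω_c)  ⇒  104ω_c = 82  ⇒  ω_c = 41/52
  ⇒ ω_c¹/ω_r¹ = 41/52
Stage 2: N_ring = 16 + 2·17 = 50
Stage 2: 16(ω_s−ω_c) = −50(ω_r−ω_c),  ω_c=0, ω_r=1
Stage 2: ω_s = 0 − (50/16)(1−0) = -25/8
  ⇒ ω_s²/ω_r² = -25/8
Coupling ω_r² = ω_c¹ ⇒ overall = 41/52 × -25/8 = -1025/416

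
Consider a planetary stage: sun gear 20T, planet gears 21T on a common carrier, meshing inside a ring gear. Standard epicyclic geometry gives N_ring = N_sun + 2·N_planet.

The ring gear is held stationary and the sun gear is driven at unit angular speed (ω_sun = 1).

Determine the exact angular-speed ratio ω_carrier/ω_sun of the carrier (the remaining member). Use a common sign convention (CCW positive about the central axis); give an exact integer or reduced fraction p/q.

10/41

N_ring = 20 + 2·21 = 62
20(ω_s−ω_c) = −62(ω_r−ω_c),  ω_r=0, ω_s=1
20(1−ω_c) = −62(0−ω_c)  ⇒  82ω_c = 20  ⇒  ω_c = 10/41
ω_c/ω_s = 10/41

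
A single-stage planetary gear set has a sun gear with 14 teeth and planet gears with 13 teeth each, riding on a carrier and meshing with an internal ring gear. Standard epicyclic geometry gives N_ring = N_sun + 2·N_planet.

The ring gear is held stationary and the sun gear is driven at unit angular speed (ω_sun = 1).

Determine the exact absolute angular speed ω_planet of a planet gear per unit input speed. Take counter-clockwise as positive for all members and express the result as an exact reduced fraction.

N_ring = 14 + 2·13 = 40
14(ω_s−ω_c) = −40(ω_r−ω_c),  ω_r=0, ω_s=1
14(1−ω_c) = −40(0−ω_c)  ⇒  54ω_c = 14  ⇒  ω_c = 7/27
sun–planet: 14·(1−7/27) = −13·(ω_p−ω_c)  ⇒  ω_p−ω_c = −(14/13)·(20/27) = -280/351
ω_p = 7/27 − 280/351 = -7/13

-7/13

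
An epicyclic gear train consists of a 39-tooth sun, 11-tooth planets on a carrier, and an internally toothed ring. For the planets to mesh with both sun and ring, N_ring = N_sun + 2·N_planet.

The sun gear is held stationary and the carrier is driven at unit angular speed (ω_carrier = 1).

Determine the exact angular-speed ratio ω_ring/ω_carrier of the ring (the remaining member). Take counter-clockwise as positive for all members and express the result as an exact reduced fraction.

100/61

N_ring = 39 + 2·11 = 61
39(ω_s−ω_c) = −61(ω_r−ω_c),  ω_s=0, ω_c=1
ω_r = 1 − (39/61)(0−1) = 100/61
ω_r/ω_c = 100/61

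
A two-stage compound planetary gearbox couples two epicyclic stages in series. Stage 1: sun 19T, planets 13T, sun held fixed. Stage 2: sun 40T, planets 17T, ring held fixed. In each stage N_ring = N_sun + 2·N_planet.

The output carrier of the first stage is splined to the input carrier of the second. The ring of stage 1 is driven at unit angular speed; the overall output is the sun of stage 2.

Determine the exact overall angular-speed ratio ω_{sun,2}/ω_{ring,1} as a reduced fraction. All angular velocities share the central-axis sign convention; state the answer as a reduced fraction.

Stage 1: N_ring = 19 + 2·13 = 45
Stage 1: 19(ω_s−ω_c) = −45(ω_r−ω_c),  ω_s=0, ω_r=1
Stage 1: 19(0−ω_c) = −45(1−ω_c)  ⇒  64ω_c = 45  ⇒  ω_c = 45/64
  ⇒ ω_c¹/ω_r¹ = 45/64
Stage 2: N_ring = 40 + 2·17 = 74
Stage 2: 40(ω_s−ω_c) = −74(ω_r−ω_c),  ω_r=0, ω_c=1
Stage 2: ω_s = 1 − (74/40)(0−1) = 57/20
  ⇒ ω_s²/ω_c² = 57/20
Coupling ω_c² = ω_c¹ ⇒ overall = 45/64 × 57/20 = 513/256

513/256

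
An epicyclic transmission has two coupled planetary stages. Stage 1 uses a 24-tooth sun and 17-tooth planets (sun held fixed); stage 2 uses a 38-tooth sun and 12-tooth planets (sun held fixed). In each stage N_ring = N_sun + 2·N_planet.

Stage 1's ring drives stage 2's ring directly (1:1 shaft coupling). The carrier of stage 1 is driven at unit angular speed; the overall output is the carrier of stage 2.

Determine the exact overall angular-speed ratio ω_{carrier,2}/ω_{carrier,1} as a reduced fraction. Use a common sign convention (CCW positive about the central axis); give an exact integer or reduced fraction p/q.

Stage 1: N_ring = 24 + 2·17 = 58
Stage 1: 24(ω_s−ω_c) = −58(ω_r−ω_c),  ω_s=0, ω_c=1
Stage 1: ω_r = 1 − (24/58)(0−1) = 41/29
  ⇒ ω_r¹/ω_c¹ = 41/29
Stage 2: N_ring = 38 + 2·12 = 62
Stage 2: 38(ω_s−ω_c) = −62(ω_r−ω_c),  ω_s=0, ω_r=1
Stage 2: 38(0−ω_c) = −62(1−ω_c)  ⇒  100ω_c = 62  ⇒  ω_c = 31/50
  ⇒ ω_c²/ω_r² = 31/50
Coupling ω_r² = ω_r¹ ⇒ overall = 41/29 × 31/50 = 1271/1450

1271/1450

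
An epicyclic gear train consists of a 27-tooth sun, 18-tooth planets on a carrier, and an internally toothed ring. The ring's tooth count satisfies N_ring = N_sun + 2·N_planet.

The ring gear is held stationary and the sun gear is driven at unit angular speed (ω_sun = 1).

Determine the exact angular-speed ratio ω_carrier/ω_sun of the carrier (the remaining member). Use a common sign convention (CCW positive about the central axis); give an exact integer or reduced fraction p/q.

3/10

N_ring = 27 + 2·18 = 63
27(ω_s−ω_c) = −63(ω_r−ω_c),  ω_r=0, ω_s=1
27(1−ω_c) = −63(0−ω_c)  ⇒  90ω_c = 27  ⇒  ω_c = 3/10
ω_c/ω_s = 3/10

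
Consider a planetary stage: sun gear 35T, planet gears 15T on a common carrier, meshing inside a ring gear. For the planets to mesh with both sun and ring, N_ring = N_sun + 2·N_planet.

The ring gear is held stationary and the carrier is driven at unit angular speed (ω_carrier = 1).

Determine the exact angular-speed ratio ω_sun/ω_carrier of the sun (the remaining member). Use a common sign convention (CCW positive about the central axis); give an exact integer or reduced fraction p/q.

20/7

N_ring = 35 + 2·15 = 65
35(ω_s−ω_c) = −65(ω_r−ω_c),  ω_r=0, ω_c=1
ω_s = 1 − (65/35)(0−1) = 20/7
ω_s/ω_c = 20/7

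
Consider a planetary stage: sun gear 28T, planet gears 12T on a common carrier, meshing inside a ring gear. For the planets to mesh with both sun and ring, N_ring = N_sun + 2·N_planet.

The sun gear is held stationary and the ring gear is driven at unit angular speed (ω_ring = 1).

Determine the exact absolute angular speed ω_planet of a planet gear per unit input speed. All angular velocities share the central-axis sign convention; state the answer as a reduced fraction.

13/6

N_ring = 28 + 2·12 = 52
28(ω_s−ω_c) = −52(ω_r−ω_c),  ω_s=0, ω_r=1
28(0−ω_c) = −52(1−ω_c)  ⇒  80ω_c = 52  ⇒  ω_c = 13/20
sun–planet: 28·(0−13/20) = −12·(ω_p−ω_c)  ⇒  ω_p−ω_c = −(28/12)·(-13/20) = 91/60
ω_p = 13/20 + 91/60 = 13/6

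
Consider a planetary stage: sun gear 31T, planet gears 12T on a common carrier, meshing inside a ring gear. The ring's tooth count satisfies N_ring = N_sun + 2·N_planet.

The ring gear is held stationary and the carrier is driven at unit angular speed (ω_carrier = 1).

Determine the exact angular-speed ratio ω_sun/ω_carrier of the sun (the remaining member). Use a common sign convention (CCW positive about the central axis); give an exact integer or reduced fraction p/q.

N_ring = 31 + 2·12 = 55
31(ω_s−ω_c) = −55(ω_r−ω_c),  ω_r=0, ω_c=1
ω_s = 1 − (55/31)(0−1) = 86/31
ω_s/ω_c = 86/31

86/31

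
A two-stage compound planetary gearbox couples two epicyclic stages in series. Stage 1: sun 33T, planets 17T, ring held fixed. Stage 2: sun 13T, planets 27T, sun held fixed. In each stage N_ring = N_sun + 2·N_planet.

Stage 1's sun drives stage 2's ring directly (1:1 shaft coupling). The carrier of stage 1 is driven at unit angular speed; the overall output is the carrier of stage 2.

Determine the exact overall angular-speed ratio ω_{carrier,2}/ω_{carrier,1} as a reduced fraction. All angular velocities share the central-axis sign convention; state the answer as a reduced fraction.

335/132

Stage 1: N_ring = 33 + 2·17 = 67
Stage 1: 33(ω_s−ω_c) = −67(ω_r−ω_c),  ω_r=0, ω_c=1
Stage 1: ω_s = 1 − (67/33)(0−1) = 100/33
  ⇒ ω_s¹/ω_c¹ = 100/33
Stage 2: N_ring = 13 + 2·27 = 67
Stage 2: 13(ω_s−ω_c) = −67(ω_r−ω_c),  ω_s=0, ω_r=1
Stage 2: 13(0−ω_c) = −67(1−ω_c)  ⇒  80ω_c = 67  ⇒  ω_c = 67/80
  ⇒ ω_c²/ω_r² = 67/80
Coupling ω_r² = ω_s¹ ⇒ overall = 100/33 × 67/80 = 335/132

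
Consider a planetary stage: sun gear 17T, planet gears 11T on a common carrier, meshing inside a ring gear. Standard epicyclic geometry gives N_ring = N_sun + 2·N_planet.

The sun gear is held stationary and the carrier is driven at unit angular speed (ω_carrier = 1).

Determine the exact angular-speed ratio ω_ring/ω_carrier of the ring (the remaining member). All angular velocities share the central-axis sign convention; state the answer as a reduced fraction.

56/39

N_ring = 17 + 2·11 = 39
17(ω_s−ω_c) = −39(ω_r−ω_c),  ω_s=0, ω_c=1
ω_r = 1 − (17/39)(0−1) = 56/39
ω_r/ω_c = 56/39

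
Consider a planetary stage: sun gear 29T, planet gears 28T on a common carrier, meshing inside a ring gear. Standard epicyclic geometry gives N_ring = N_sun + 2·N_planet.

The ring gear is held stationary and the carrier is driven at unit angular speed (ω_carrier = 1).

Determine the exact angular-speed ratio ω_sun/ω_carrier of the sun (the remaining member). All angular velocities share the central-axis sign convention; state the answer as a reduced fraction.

114/29

N_ring = 29 + 2·28 = 85
29(ω_s−ω_c) = −85(ω_r−ω_c),  ω_r=0, ω_c=1
ω_s = 1 − (85/29)(0−1) = 114/29
ω_s/ω_c = 114/29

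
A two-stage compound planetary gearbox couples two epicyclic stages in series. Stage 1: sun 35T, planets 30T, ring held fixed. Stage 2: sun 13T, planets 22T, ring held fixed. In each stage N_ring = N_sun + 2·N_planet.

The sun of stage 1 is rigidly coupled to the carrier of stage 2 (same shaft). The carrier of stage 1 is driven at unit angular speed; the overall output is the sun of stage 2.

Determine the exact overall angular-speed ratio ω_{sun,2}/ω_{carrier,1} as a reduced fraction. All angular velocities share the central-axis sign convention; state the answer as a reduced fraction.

Stage 1: N_ring = 35 + 2·30 = 95
Stage 1: 35(ω_s−ω_c) = −95(ω_r−ω_c),  ω_r=0, ω_c=1
Stage 1: ω_s = 1 − (95/35)(0−1) = 26/7
  ⇒ ω_s¹/ω_c¹ = 26/7
Stage 2: N_ring = 13 + 2·22 = 57
Stage 2: 13(ω_s−ω_c) = −57(ω_r−ω_c),  ω_r=0, ω_c=1
Stage 2: ω_s = 1 − (57/13)(0−1) = 70/13
  ⇒ ω_s²/ω_c² = 70/13
Coupling ω_c² = ω_s¹ ⇒ overall = 26/7 × 70/13 = 20

20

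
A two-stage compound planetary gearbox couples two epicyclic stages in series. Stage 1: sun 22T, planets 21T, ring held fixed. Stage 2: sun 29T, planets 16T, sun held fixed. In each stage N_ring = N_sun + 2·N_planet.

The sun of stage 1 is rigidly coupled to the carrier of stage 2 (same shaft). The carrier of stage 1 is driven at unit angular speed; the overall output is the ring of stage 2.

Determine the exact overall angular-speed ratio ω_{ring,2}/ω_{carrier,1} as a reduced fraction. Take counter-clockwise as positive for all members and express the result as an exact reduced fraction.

Stage 1: N_ring = 22 + 2·21 = 64
Stage 1: 22(ω_s−ω_c) = −64(ω_r−ω_c),  ω_r=0, ω_c=1
Stage 1: ω_s = 1 − (64/22)(0−1) = 43/11
  ⇒ ω_s¹/ω_c¹ = 43/11
Stage 2: N_ring = 29 + 2·16 = 61
Stage 2: 29(ω_s−ω_c) = −61(ω_r−ω_c),  ω_s=0, ω_c=1
Stage 2: ω_r = 1 − (29/61)(0−1) = 90/61
  ⇒ ω_r²/ω_c² = 90/61
Coupling ω_c² = ω_s¹ ⇒ overall = 43/11 × 90/61 = 3870/671

3870/671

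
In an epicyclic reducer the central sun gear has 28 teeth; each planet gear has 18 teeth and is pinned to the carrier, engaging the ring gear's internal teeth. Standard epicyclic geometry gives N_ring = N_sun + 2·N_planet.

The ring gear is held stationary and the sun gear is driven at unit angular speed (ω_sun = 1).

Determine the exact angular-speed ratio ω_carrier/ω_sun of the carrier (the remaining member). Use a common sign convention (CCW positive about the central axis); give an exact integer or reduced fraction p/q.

7/23

N_ring = 28 + 2·18 = 64
28(ω_s−ω_c) = −64(ω_r−ω_c),  ω_r=0, ω_s=1
28(1−ω_c) = −64(0−ω_c)  ⇒  92ω_c = 28  ⇒  ω_c = 7/23
ω_c/ω_s = 7/23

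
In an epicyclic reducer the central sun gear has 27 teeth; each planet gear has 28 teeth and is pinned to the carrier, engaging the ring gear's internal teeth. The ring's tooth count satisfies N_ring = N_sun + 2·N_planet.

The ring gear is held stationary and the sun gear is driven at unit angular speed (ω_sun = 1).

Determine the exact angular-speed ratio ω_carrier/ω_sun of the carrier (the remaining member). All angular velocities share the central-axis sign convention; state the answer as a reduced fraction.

N_ring = 27 + 2·28 = 83
27(ω_s−ω_c) = −83(ω_r−ω_c),  ω_r=0, ω_s=1
27(1−ω_c) = −83(0−ω_c)  ⇒  110ω_c = 27  ⇒  ω_c = 27/110
ω_c/ω_s = 27/110

27/110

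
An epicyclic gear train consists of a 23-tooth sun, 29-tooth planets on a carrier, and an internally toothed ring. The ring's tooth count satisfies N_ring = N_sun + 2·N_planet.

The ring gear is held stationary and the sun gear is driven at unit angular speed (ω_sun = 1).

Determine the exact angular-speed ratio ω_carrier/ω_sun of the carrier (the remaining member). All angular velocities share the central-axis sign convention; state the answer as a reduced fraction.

23/104

N_ring = 23 + 2·29 = 81
23(ω_s−ω_c) = −81(ω_r−ω_c),  ω_r=0, ω_s=1
23(1−ω_c) = −81(0−ω_c)  ⇒  104ω_c = 23  ⇒  ω_c = 23/104
ω_c/ω_s = 23/104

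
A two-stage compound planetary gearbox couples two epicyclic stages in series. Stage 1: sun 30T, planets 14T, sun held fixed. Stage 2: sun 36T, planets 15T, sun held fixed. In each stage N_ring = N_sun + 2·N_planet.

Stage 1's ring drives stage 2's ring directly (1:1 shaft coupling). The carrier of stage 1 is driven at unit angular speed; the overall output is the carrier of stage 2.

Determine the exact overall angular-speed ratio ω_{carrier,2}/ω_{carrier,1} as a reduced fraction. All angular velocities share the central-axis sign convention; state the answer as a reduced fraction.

484/493

Stage 1: N_ring = 30 + 2·14 = 58
Stage 1: 30(ω_s−ω_c) = −58(ω_r−ω_c),  ω_s=0, ω_c=1
Stage 1: ω_r = 1 − (30/58)(0−1) = 44/29
  ⇒ ω_r¹/ω_c¹ = 44/29
Stage 2: N_ring = 36 + 2·15 = 66
Stage 2: 36(ω_s−ω_c) = −66(ω_r−ω_c),  ω_s=0, ω_r=1
Stage 2: 36(0−ω_c) = −66(1−ω_c)  ⇒  102ω_c = 66  ⇒  ω_c = 11/17
  ⇒ ω_c²/ω_r² = 11/17
Coupling ω_r² = ω_r¹ ⇒ overall = 44/29 × 11/17 = 484/493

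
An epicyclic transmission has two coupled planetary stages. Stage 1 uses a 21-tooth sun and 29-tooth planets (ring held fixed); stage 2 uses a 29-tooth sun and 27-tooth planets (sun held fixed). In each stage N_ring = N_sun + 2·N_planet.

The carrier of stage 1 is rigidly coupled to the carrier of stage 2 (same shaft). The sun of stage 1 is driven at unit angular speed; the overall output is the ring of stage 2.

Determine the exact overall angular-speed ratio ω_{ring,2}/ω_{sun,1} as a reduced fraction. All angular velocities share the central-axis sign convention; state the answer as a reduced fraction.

588/2075

Stage 1: N_ring = 21 + 2·29 = 79
Stage 1: 21(ω_s−ω_c) = −79(ω_r−ω_c),  ω_r=0, ω_s=1
Stage 1: 21(1−ω_c) = −79(0−ω_c)  ⇒  100ω_c = 21  ⇒  ω_c = 21/100
  ⇒ ω_c¹/ω_s¹ = 21/100
Stage 2: N_ring = 29 + 2·27 = 83
Stage 2: 29(ω_s−ω_c) = −83(ω_r−ω_c),  ω_s=0, ω_c=1
Stage 2: ω_r = 1 − (29/83)(0−1) = 112/83
  ⇒ ω_r²/ω_c² = 112/83
Coupling ω_c² = ω_c¹ ⇒ overall = 21/100 × 112/83 = 588/2075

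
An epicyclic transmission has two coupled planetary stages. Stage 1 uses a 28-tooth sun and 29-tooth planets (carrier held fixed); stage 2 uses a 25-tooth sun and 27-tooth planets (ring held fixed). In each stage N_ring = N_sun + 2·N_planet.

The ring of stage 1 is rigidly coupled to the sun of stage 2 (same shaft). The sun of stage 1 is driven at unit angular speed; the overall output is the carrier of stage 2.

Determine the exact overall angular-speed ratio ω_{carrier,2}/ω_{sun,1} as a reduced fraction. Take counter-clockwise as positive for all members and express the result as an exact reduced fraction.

-175/2236

Stage 1: N_ring = 28 + 2·29 = 86
Stage 1: 28(ω_s−ω_c) = −86(ω_r−ω_c),  ω_c=0, ω_s=1
Stage 1: ω_r = 0 − (28/86)(1−0) = -14/43
  ⇒ ω_r¹/ω_s¹ = -14/43
Stage 2: N_ring = 25 + 2·27 = 79
Stage 2: 25(ω_s−ω_c) = −79(ω_r−ω_c),  ω_r=0, ω_s=1
Stage 2: 25(1−ω_c) = −79(0−ω_c)  ⇒  104ω_c = 25  ⇒  ω_c = 25/104
  ⇒ ω_c²/ω_s² = 25/104
Coupling ω_s² = ω_r¹ ⇒ overall = -14/43 × 25/104 = -175/2236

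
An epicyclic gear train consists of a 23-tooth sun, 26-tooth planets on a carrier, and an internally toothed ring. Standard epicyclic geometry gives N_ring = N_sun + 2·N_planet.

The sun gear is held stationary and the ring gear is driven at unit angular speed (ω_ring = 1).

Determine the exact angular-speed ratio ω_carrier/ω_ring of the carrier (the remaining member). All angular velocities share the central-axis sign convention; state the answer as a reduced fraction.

75/98

N_ring = 23 + 2·26 = 75
23(ω_s−ω_c) = −75(ω_r−ω_c),  ω_s=0, ω_r=1
23(0−ω_c) = −75(1−ω_c)  ⇒  98ω_c = 75  ⇒  ω_c = 75/98
ω_c/ω_r = 75/98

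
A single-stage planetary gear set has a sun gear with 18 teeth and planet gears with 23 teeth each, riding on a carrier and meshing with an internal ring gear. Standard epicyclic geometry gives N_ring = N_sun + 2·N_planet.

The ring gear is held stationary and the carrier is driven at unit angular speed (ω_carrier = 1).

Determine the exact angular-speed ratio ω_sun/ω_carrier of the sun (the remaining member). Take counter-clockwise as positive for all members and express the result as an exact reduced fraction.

N_ring = 18 + 2·23 = 64
18(ω_s−ω_c) = −64(ω_r−ω_c),  ω_r=0, ω_c=1
ω_s = 1 − (64/18)(0−1) = 41/9
ω_s/ω_c = 41/9

41/9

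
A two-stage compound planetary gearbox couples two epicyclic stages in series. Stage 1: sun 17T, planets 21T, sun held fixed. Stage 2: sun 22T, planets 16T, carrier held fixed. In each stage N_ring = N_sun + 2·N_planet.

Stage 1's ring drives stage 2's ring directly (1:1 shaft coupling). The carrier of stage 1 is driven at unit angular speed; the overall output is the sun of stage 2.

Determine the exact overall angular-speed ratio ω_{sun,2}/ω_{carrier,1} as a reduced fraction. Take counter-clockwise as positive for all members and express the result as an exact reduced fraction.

-2052/649

Stage 1: N_ring = 17 + 2·21 = 59
Stage 1: 17(ω_s−ω_c) = −59(ω_r−ω_c),  ω_s=0, ω_c=1
Stage 1: ω_r = 1 − (17/59)(0−1) = 76/59
  ⇒ ω_r¹/ω_c¹ = 76/59
Stage 2: N_ring = 22 + 2·16 = 54
Stage 2: 22(ω_s−ω_c) = −54(ω_r−ω_c),  ω_c=0, ω_r=1
Stage 2: ω_s = 0 − (54/22)(1−0) = -27/11
  ⇒ ω_s²/ω_r² = -27/11
Coupling ω_r² = ω_r¹ ⇒ overall = 76/59 × -27/11 = -2052/649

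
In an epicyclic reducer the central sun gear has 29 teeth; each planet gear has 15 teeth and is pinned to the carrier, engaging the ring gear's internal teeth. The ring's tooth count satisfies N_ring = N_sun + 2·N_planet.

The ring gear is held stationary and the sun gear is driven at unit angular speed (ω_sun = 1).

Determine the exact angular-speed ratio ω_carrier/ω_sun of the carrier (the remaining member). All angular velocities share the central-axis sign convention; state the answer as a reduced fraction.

N_ring = 29 + 2·15 = 59
29(ω_s−ω_c) = −59(ω_r−ω_c),  ω_r=0, ω_s=1
29(1−ω_c) = −59(0−ω_c)  ⇒  88ω_c = 29  ⇒  ω_c = 29/88
ω_c/ω_s = 29/88

29/88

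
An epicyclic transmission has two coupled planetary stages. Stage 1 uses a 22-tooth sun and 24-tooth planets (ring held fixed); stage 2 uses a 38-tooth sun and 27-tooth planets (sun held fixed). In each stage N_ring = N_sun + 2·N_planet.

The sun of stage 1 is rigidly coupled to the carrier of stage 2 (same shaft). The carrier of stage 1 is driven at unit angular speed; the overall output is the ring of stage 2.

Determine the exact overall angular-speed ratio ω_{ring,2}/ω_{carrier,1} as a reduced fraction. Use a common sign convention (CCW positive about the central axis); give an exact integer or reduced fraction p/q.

Stage 1: N_ring = 22 + 2·24 = 70
Stage 1: 22(ω_s−ω_c) = −70(ω_r−ω_c),  ω_r=0, ω_c=1
Stage 1: ω_s = 1 − (70/22)(0−1) = 46/11
  ⇒ ω_s¹/ω_c¹ = 46/11
Stage 2: N_ring = 38 + 2·27 = 92
Stage 2: 38(ω_s−ω_c) = −92(ω_r−ω_c),  ω_s=0, ω_c=1
Stage 2: ω_r = 1 − (38/92)(0−1) = 65/46
  ⇒ ω_r²/ω_c² = 65/46
Coupling ω_c² = ω_s¹ ⇒ overall = 46/11 × 65/46 = 65/11

65/11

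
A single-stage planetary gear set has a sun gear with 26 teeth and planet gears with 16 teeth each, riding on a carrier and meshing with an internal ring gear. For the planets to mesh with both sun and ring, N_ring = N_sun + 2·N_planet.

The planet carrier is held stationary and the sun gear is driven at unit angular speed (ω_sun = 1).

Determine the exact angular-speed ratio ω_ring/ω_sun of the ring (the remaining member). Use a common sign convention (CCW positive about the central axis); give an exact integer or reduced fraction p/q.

-13/29

N_ring = 26 + 2·16 = 58
26(ω_s−ω_c) = −58(ω_r−ω_c),  ω_c=0, ω_s=1
ω_r = 0 − (26/58)(1−0) = -13/29
ω_r/ω_s = -13/29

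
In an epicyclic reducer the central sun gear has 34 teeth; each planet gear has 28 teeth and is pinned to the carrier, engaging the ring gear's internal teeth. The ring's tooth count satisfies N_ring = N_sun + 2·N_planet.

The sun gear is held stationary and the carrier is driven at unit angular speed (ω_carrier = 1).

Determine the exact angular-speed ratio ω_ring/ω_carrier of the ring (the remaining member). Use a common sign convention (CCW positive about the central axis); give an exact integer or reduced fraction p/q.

62/45

N_ring = 34 + 2·28 = 90
34(ω_s−ω_c) = −90(ω_r−ω_c),  ω_s=0, ω_c=1
ω_r = 1 − (34/90)(0−1) = 62/45
ω_r/ω_c = 62/45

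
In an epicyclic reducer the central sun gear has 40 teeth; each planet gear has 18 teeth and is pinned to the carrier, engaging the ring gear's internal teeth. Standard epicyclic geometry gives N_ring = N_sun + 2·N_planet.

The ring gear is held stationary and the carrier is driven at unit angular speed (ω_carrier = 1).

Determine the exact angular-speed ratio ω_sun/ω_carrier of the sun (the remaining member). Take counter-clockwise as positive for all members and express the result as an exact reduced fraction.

29/10

N_ring = 40 + 2·18 = 76
40(ω_s−ω_c) = −76(ω_r−ω_c),  ω_r=0, ω_c=1
ω_s = 1 − (76/40)(0−1) = 29/10
ω_s/ω_c = 29/10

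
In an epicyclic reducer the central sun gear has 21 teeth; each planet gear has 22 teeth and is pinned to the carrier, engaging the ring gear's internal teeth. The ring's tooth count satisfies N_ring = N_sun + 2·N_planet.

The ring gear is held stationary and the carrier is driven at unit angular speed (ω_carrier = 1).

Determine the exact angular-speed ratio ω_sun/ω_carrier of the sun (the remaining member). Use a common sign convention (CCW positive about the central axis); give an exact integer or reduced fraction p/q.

N_ring = 21 + 2·22 = 65
21(ω_s−ω_c) = −65(ω_r−ω_c),  ω_r=0, ω_c=1
ω_s = 1 − (65/21)(0−1) = 86/21
ω_s/ω_c = 86/21

86/21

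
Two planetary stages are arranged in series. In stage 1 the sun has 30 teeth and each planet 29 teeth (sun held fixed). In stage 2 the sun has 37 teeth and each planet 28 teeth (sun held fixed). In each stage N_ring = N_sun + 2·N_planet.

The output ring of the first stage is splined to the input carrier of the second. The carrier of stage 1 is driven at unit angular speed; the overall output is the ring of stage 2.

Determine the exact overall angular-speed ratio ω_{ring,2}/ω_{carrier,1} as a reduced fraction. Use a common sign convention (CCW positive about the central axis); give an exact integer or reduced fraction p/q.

3835/2046

Stage 1: N_ring = 30 + 2·29 = 88
Stage 1: 30(ω_s−ω_c) = −88(ω_r−ω_c),  ω_s=0, ω_c=1
Stage 1: ω_r = 1 − (30/88)(0−1) = 59/44
  ⇒ ω_r¹/ω_c¹ = 59/44
Stage 2: N_ring = 37 + 2·28 = 93
Stage 2: 37(ω_s−ω_c) = −93(ω_r−ω_c),  ω_s=0, ω_c=1
Stage 2: ω_r = 1 − (37/93)(0−1) = 130/93
  ⇒ ω_r²/ω_c² = 130/93
Coupling ω_c² = ω_r¹ ⇒ overall = 59/44 × 130/93 = 3835/2046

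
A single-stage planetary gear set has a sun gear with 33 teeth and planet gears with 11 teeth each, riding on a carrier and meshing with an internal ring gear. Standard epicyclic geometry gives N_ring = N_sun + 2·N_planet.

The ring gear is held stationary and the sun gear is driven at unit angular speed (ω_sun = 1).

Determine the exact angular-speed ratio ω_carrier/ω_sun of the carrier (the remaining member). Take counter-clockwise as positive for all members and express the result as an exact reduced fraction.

N_ring = 33 + 2·11 = 55
33(ω_s−ω_c) = −55(ω_r−ω_c),  ω_r=0, ω_s=1
33(1−ω_c) = −55(0−ω_c)  ⇒  88ω_c = 33  ⇒  ω_c = 3/8
ω_c/ω_s = 3/8

3/8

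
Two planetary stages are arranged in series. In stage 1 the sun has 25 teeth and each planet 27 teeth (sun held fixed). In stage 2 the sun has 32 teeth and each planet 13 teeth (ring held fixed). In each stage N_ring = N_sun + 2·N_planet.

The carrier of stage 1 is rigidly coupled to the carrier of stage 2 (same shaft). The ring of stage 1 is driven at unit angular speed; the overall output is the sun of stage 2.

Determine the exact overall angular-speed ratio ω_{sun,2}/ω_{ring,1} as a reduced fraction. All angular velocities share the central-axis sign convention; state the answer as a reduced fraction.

Stage 1: N_ring = 25 + 2·27 = 79
Stage 1: 25(ω_s−ω_c) = −79(ω_r−ω_c),  ω_s=0, ω_r=1
Stage 1: 25(0−ω_c) = −79(1−ω_c)  ⇒  104ω_c = 79  ⇒  ω_c = 79/104
  ⇒ ω_c¹/ω_r¹ = 79/104
Stage 2: N_ring = 32 + 2·13 = 58
Stage 2: 32(ω_s−ω_c) = −58(ω_r−ω_c),  ω_r=0, ω_c=1
Stage 2: ω_s = 1 − (58/32)(0−1) = 45/16
  ⇒ ω_s²/ω_c² = 45/16
Coupling ω_c² = ω_c¹ ⇒ overall = 79/104 × 45/16 = 3555/1664

3555/1664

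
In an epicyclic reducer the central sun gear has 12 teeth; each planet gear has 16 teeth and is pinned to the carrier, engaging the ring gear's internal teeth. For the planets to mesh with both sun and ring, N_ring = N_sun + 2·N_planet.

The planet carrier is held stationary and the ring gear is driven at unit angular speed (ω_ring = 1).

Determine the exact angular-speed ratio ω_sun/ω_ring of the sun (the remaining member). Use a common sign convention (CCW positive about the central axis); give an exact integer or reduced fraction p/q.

N_ring = 12 + 2·16 = 44
12(ω_s−ω_c) = −44(ω_r−ω_c),  ω_c=0, ω_r=1
ω_s = 0 − (44/12)(1−0) = -11/3
ω_s/ω_r = -11/3

-11/3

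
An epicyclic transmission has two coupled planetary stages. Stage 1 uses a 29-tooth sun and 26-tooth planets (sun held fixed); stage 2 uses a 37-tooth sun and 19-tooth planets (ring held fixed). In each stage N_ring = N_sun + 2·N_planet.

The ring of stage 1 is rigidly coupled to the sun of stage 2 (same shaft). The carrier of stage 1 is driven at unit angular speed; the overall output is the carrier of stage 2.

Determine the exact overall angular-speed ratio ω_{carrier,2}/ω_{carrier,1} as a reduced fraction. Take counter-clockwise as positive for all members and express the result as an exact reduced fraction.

Stage 1: N_ring = 29 + 2·26 = 81
Stage 1: 29(ω_s−ω_c) = −81(ω_r−ω_c),  ω_s=0, ω_c=1
Stage 1: ω_r = 1 − (29/81)(0−1) = 110/81
  ⇒ ω_r¹/ω_c¹ = 110/81
Stage 2: N_ring = 37 + 2·19 = 75
Stage 2: 37(ω_s−ω_c) = −75(ω_r−ω_c),  ω_r=0, ω_s=1
Stage 2: 37(1−ω_c) = −75(0−ω_c)  ⇒  112ω_c = 37  ⇒  ω_c = 37/112
  ⇒ ω_c²/ω_s² = 37/112
Coupling ω_s² = ω_r¹ ⇒ overall = 110/81 × 37/112 = 2035/4536

2035/4536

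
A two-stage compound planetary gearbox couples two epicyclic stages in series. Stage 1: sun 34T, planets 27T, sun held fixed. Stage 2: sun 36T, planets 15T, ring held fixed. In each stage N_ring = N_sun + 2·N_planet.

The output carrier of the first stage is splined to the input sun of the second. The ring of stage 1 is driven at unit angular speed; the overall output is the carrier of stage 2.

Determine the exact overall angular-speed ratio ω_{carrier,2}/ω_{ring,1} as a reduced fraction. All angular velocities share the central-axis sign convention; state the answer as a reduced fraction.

Stage 1: N_ring = 34 + 2·27 = 88
Stage 1: 34(ω_s−ω_c) = −88(ω_r−ω_c),  ω_s=0, ω_r=1
Stage 1: 34(0−ω_c) = −88(1−ω_c)  ⇒  122ω_c = 88  ⇒  ω_c = 44/61
  ⇒ ω_c¹/ω_r¹ = 44/61
Stage 2: N_ring = 36 + 2·15 = 66
Stage 2: 36(ω_s−ω_c) = −66(ω_r−ω_c),  ω_r=0, ω_s=1
Stage 2: 36(1−ω_c) = −66(0−ω_c)  ⇒  102ω_c = 36  ⇒  ω_c = 6/17
  ⇒ ω_c²/ω_s² = 6/17
Coupling ω_s² = ω_c¹ ⇒ overall = 44/61 × 6/17 = 264/1037

264/1037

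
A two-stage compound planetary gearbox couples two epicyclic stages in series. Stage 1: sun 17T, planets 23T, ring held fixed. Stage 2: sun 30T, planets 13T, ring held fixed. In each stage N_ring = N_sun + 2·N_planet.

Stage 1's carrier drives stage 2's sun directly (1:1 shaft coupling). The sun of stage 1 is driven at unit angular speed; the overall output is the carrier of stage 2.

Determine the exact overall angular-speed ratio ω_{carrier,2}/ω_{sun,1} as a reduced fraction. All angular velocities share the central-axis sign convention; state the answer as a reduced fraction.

51/688

Stage 1: N_ring = 17 + 2·23 = 63
Stage 1: 17(ω_s−ω_c) = −63(ω_r−ω_c),  ω_r=0, ω_s=1
Stage 1: 17(1−ω_c) = −63(0−ω_c)  ⇒  80ω_c = 17  ⇒  ω_c = 17/80
  ⇒ ω_c¹/ω_s¹ = 17/80
Stage 2: N_ring = 30 + 2·13 = 56
Stage 2: 30(ω_s−ω_c) = −56(ω_r−ω_c),  ω_r=0, ω_s=1
Stage 2: 30(1−ω_c) = −56(0−ω_c)  ⇒  86ω_c = 30  ⇒  ω_c = 15/43
  ⇒ ω_c²/ω_s² = 15/43
Coupling ω_s² = ω_c¹ ⇒ overall = 17/80 × 15/43 = 51/688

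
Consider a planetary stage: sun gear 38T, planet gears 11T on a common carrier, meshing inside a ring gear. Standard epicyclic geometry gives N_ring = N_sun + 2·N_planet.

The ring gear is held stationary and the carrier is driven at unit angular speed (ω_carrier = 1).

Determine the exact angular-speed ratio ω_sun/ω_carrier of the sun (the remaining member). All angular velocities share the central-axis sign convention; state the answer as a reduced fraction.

49/19

N_ring = 38 + 2·11 = 60
38(ω_s−ω_c) = −60(ω_r−ω_c),  ω_r=0, ω_c=1
ω_s = 1 − (60/38)(0−1) = 49/19
ω_s/ω_c = 49/19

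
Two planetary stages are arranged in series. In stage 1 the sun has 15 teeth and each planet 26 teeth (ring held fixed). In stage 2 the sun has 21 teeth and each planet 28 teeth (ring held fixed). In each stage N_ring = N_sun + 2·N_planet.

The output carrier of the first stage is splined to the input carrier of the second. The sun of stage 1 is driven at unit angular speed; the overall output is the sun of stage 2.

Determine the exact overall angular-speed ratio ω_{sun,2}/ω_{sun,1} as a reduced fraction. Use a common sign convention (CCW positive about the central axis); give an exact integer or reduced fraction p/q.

35/41

Stage 1: N_ring = 15 + 2·26 = 67
Stage 1: 15(ω_s−ω_c) = −67(ω_r−ω_c),  ω_r=0, ω_s=1
Stage 1: 15(1−ω_c) = −67(0−ω_c)  ⇒  82ω_c = 15  ⇒  ω_c = 15/82
  ⇒ ω_c¹/ω_s¹ = 15/82
Stage 2: N_ring = 21 + 2·28 = 77
Stage 2: 21(ω_s−ω_c) = −77(ω_r−ω_c),  ω_r=0, ω_c=1
Stage 2: ω_s = 1 − (77/21)(0−1) = 14/3
  ⇒ ω_s²/ω_c² = 14/3
Coupling ω_c² = ω_c¹ ⇒ overall = 15/82 × 14/3 = 35/41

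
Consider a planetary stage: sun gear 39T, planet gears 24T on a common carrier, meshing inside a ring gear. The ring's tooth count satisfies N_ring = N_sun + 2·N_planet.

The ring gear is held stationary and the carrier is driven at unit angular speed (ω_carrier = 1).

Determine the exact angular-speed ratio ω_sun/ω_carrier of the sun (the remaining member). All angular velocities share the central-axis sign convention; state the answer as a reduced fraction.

42/13

N_ring = 39 + 2·24 = 87
39(ω_s−ω_c) = −87(ω_r−ω_c),  ω_r=0, ω_c=1
ω_s = 1 − (87/39)(0−1) = 42/13
ω_s/ω_c = 42/13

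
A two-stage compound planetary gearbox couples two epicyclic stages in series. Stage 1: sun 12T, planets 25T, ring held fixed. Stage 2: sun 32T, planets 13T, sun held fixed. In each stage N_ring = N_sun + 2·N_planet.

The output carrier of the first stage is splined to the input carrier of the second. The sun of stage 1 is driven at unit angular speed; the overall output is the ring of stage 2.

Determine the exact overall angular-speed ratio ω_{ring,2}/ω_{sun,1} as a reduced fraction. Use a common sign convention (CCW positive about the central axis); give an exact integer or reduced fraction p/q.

Stage 1: N_ring = 12 + 2·25 = 62
Stage 1: 12(ω_s−ω_c) = −62(ω_r−ω_c),  ω_r=0, ω_s=1
Stage 1: 12(1−ω_c) = −62(0−ω_c)  ⇒  74ω_c = 12  ⇒  ω_c = 6/37
  ⇒ ω_c¹/ω_s¹ = 6/37
Stage 2: N_ring = 32 + 2·13 = 58
Stage 2: 32(ω_s−ω_c) = −58(ω_r−ω_c),  ω_s=0, ω_c=1
Stage 2: ω_r = 1 − (32/58)(0−1) = 45/29
  ⇒ ω_r²/ω_c² = 45/29
Coupling ω_c² = ω_c¹ ⇒ overall = 6/37 × 45/29 = 270/1073

270/1073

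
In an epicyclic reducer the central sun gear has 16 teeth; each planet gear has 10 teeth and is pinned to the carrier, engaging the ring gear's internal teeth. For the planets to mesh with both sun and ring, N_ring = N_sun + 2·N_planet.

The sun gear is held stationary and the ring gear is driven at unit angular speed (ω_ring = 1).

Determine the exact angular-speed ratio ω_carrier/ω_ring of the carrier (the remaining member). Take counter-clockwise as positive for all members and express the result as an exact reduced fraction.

9/13

N_ring = 16 + 2·10 = 36
16(ω_s−ω_c) = −36(ω_r−ω_c),  ω_s=0, ω_r=1
16(0−ω_c) = −36(1−ω_c)  ⇒  52ω_c = 36  ⇒  ω_c = 9/13
ω_c/ω_r = 9/13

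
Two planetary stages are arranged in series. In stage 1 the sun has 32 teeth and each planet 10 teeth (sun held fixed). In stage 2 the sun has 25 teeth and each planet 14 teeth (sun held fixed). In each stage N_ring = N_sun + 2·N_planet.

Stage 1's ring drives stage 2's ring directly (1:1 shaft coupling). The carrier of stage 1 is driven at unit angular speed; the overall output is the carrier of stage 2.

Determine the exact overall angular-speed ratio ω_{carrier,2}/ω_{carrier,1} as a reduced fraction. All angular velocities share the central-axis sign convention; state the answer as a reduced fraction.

Stage 1: N_ring = 32 + 2·10 = 52
Stage 1: 32(ω_s−ω_c) = −52(ω_r−ω_c),  ω_s=0, ω_c=1
Stage 1: ω_r = 1 − (32/52)(0−1) = 21/13
  ⇒ ω_r¹/ω_c¹ = 21/13
Stage 2: N_ring = 25 + 2·14 = 53
Stage 2: 25(ω_s−ω_c) = −53(ω_r−ω_c),  ω_s=0, ω_r=1
Stage 2: 25(0−ω_c) = −53(1−ω_c)  ⇒  78ω_c = 53  ⇒  ω_c = 53/78
  ⇒ ω_c²/ω_r² = 53/78
Coupling ω_r² = ω_r¹ ⇒ overall = 21/13 × 53/78 = 371/338

371/338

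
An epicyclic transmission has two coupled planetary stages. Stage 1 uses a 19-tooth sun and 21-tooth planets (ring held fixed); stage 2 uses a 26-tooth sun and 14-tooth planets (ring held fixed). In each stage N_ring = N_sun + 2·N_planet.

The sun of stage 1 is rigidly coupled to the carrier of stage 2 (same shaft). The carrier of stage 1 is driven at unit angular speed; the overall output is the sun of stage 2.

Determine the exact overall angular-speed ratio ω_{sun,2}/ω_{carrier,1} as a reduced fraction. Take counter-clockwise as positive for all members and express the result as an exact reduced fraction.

Stage 1: N_ring = 19 + 2·21 = 61
Stage 1: 19(ω_s−ω_c) = −61(ω_r−ω_c),  ω_r=0, ω_c=1
Stage 1: ω_s = 1 − (61/19)(0−1) = 80/19
  ⇒ ω_s¹/ω_c¹ = 80/19
Stage 2: N_ring = 26 + 2·14 = 54
Stage 2: 26(ω_s−ω_c) = −54(ω_r−ω_c),  ω_r=0, ω_c=1
Stage 2: ω_s = 1 − (54/26)(0−1) = 40/13
  ⇒ ω_s²/ω_c² = 40/13
Coupling ω_c² = ω_s¹ ⇒ overall = 80/19 × 40/13 = 3200/247

3200/247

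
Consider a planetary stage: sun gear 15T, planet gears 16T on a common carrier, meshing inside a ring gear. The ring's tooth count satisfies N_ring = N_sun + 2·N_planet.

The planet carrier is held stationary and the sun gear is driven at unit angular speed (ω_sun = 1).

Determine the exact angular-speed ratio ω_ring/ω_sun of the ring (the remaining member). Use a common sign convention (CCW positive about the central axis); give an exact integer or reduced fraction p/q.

N_ring = 15 + 2·16 = 47
15(ω_s−ω_c) = −47(ω_r−ω_c),  ω_c=0, ω_s=1
ω_r = 0 − (15/47)(1−0) = -15/47
ω_r/ω_s = -15/47

-15/47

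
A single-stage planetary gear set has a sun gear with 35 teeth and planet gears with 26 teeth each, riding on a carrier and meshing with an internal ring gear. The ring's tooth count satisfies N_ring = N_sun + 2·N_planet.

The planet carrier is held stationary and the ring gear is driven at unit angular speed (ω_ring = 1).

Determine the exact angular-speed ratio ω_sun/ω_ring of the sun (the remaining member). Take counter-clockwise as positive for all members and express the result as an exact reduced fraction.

-87/35

N_ring = 35 + 2·26 = 87
35(ω_s−ω_c) = −87(ω_r−ω_c),  ω_c=0, ω_r=1
ω_s = 0 − (87/35)(1−0) = -87/35
ω_s/ω_r = -87/35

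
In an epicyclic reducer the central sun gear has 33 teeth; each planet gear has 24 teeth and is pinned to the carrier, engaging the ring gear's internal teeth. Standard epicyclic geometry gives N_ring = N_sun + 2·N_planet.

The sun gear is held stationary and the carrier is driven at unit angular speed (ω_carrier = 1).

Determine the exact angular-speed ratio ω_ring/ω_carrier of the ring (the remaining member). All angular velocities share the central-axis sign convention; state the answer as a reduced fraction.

38/27

N_ring = 33 + 2·24 = 81
33(ω_s−ω_c) = −81(ω_r−ω_c),  ω_s=0, ω_c=1
ω_r = 1 − (33/81)(0−1) = 38/27
ω_r/ω_c = 38/27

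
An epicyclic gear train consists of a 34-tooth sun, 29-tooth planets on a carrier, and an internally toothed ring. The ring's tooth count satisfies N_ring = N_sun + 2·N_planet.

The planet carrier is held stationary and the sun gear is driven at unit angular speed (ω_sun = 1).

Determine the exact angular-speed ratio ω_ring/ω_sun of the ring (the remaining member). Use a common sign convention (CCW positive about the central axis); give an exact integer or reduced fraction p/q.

N_ring = 34 + 2·29 = 92
34(ω_s−ω_c) = −92(ω_r−ω_c),  ω_c=0, ω_s=1
ω_r = 0 − (34/92)(1−0) = -17/46
ω_r/ω_s = -17/46

-17/46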